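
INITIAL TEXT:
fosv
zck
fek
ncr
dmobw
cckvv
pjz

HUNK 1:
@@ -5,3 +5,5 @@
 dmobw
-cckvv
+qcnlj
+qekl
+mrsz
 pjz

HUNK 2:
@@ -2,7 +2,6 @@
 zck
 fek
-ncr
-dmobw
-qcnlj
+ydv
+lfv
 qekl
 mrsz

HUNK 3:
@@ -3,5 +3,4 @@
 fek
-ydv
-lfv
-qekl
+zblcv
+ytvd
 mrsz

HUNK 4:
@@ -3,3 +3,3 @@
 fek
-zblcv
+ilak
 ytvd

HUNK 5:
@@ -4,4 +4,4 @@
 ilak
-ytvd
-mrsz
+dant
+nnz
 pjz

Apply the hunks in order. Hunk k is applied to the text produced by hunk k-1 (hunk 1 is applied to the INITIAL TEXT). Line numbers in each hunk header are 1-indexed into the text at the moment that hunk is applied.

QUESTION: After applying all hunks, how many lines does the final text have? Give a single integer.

Answer: 7

Derivation:
Hunk 1: at line 5 remove [cckvv] add [qcnlj,qekl,mrsz] -> 9 lines: fosv zck fek ncr dmobw qcnlj qekl mrsz pjz
Hunk 2: at line 2 remove [ncr,dmobw,qcnlj] add [ydv,lfv] -> 8 lines: fosv zck fek ydv lfv qekl mrsz pjz
Hunk 3: at line 3 remove [ydv,lfv,qekl] add [zblcv,ytvd] -> 7 lines: fosv zck fek zblcv ytvd mrsz pjz
Hunk 4: at line 3 remove [zblcv] add [ilak] -> 7 lines: fosv zck fek ilak ytvd mrsz pjz
Hunk 5: at line 4 remove [ytvd,mrsz] add [dant,nnz] -> 7 lines: fosv zck fek ilak dant nnz pjz
Final line count: 7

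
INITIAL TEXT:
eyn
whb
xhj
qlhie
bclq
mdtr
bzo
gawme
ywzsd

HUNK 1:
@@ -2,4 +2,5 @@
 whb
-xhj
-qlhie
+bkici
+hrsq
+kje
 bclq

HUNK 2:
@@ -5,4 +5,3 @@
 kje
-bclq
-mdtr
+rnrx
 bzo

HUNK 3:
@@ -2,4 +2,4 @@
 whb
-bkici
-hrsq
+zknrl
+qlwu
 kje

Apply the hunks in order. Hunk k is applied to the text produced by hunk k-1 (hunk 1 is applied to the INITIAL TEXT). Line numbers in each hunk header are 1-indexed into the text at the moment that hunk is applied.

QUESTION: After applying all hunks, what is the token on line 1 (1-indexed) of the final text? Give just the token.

Hunk 1: at line 2 remove [xhj,qlhie] add [bkici,hrsq,kje] -> 10 lines: eyn whb bkici hrsq kje bclq mdtr bzo gawme ywzsd
Hunk 2: at line 5 remove [bclq,mdtr] add [rnrx] -> 9 lines: eyn whb bkici hrsq kje rnrx bzo gawme ywzsd
Hunk 3: at line 2 remove [bkici,hrsq] add [zknrl,qlwu] -> 9 lines: eyn whb zknrl qlwu kje rnrx bzo gawme ywzsd
Final line 1: eyn

Answer: eyn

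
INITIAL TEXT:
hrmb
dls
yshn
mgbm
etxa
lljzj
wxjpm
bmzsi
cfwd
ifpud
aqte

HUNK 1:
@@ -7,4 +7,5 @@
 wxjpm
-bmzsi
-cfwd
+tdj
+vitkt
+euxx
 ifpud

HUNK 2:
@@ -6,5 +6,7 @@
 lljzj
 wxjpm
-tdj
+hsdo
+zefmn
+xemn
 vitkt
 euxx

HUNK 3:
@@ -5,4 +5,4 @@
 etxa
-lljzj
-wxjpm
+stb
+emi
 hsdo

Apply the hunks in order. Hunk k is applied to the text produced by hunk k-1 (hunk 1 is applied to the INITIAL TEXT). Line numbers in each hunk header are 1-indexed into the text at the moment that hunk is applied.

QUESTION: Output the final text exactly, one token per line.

Hunk 1: at line 7 remove [bmzsi,cfwd] add [tdj,vitkt,euxx] -> 12 lines: hrmb dls yshn mgbm etxa lljzj wxjpm tdj vitkt euxx ifpud aqte
Hunk 2: at line 6 remove [tdj] add [hsdo,zefmn,xemn] -> 14 lines: hrmb dls yshn mgbm etxa lljzj wxjpm hsdo zefmn xemn vitkt euxx ifpud aqte
Hunk 3: at line 5 remove [lljzj,wxjpm] add [stb,emi] -> 14 lines: hrmb dls yshn mgbm etxa stb emi hsdo zefmn xemn vitkt euxx ifpud aqte

Answer: hrmb
dls
yshn
mgbm
etxa
stb
emi
hsdo
zefmn
xemn
vitkt
euxx
ifpud
aqte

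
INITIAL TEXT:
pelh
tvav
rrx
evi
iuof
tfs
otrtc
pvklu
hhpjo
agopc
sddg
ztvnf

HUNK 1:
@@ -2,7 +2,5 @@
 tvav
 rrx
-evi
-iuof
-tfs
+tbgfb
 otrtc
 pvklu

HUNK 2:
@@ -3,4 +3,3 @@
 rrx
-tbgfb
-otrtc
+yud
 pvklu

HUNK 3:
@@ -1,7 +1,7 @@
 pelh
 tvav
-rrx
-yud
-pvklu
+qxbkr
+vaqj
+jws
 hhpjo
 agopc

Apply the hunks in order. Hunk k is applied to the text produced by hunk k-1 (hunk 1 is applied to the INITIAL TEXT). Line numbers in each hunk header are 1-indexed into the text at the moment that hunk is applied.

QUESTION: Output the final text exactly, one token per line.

Hunk 1: at line 2 remove [evi,iuof,tfs] add [tbgfb] -> 10 lines: pelh tvav rrx tbgfb otrtc pvklu hhpjo agopc sddg ztvnf
Hunk 2: at line 3 remove [tbgfb,otrtc] add [yud] -> 9 lines: pelh tvav rrx yud pvklu hhpjo agopc sddg ztvnf
Hunk 3: at line 1 remove [rrx,yud,pvklu] add [qxbkr,vaqj,jws] -> 9 lines: pelh tvav qxbkr vaqj jws hhpjo agopc sddg ztvnf

Answer: pelh
tvav
qxbkr
vaqj
jws
hhpjo
agopc
sddg
ztvnf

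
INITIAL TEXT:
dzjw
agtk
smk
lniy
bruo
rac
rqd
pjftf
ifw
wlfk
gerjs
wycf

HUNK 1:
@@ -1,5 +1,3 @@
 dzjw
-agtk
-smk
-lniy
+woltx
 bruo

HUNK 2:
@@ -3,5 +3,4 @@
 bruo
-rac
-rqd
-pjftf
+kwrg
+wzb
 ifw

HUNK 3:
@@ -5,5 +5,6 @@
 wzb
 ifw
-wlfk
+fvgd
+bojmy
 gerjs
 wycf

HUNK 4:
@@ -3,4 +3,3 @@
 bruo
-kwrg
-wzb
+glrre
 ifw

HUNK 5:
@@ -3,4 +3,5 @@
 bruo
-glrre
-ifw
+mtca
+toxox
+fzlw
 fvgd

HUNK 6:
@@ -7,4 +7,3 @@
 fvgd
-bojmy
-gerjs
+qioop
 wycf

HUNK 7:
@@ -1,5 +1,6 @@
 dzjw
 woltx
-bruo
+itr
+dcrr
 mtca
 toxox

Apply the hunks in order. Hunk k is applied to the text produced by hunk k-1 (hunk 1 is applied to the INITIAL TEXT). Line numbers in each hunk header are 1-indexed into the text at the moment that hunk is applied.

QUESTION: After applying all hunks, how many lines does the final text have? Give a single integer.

Hunk 1: at line 1 remove [agtk,smk,lniy] add [woltx] -> 10 lines: dzjw woltx bruo rac rqd pjftf ifw wlfk gerjs wycf
Hunk 2: at line 3 remove [rac,rqd,pjftf] add [kwrg,wzb] -> 9 lines: dzjw woltx bruo kwrg wzb ifw wlfk gerjs wycf
Hunk 3: at line 5 remove [wlfk] add [fvgd,bojmy] -> 10 lines: dzjw woltx bruo kwrg wzb ifw fvgd bojmy gerjs wycf
Hunk 4: at line 3 remove [kwrg,wzb] add [glrre] -> 9 lines: dzjw woltx bruo glrre ifw fvgd bojmy gerjs wycf
Hunk 5: at line 3 remove [glrre,ifw] add [mtca,toxox,fzlw] -> 10 lines: dzjw woltx bruo mtca toxox fzlw fvgd bojmy gerjs wycf
Hunk 6: at line 7 remove [bojmy,gerjs] add [qioop] -> 9 lines: dzjw woltx bruo mtca toxox fzlw fvgd qioop wycf
Hunk 7: at line 1 remove [bruo] add [itr,dcrr] -> 10 lines: dzjw woltx itr dcrr mtca toxox fzlw fvgd qioop wycf
Final line count: 10

Answer: 10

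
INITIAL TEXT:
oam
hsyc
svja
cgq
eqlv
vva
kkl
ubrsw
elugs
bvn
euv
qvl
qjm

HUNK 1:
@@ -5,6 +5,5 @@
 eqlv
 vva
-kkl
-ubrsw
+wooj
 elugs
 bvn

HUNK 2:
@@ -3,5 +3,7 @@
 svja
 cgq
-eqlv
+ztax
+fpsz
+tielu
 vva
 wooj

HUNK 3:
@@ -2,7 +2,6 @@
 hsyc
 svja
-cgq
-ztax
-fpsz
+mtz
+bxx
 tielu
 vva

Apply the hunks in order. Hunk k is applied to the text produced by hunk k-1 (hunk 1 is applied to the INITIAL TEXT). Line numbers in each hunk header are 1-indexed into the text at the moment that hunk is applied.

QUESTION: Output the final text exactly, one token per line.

Hunk 1: at line 5 remove [kkl,ubrsw] add [wooj] -> 12 lines: oam hsyc svja cgq eqlv vva wooj elugs bvn euv qvl qjm
Hunk 2: at line 3 remove [eqlv] add [ztax,fpsz,tielu] -> 14 lines: oam hsyc svja cgq ztax fpsz tielu vva wooj elugs bvn euv qvl qjm
Hunk 3: at line 2 remove [cgq,ztax,fpsz] add [mtz,bxx] -> 13 lines: oam hsyc svja mtz bxx tielu vva wooj elugs bvn euv qvl qjm

Answer: oam
hsyc
svja
mtz
bxx
tielu
vva
wooj
elugs
bvn
euv
qvl
qjm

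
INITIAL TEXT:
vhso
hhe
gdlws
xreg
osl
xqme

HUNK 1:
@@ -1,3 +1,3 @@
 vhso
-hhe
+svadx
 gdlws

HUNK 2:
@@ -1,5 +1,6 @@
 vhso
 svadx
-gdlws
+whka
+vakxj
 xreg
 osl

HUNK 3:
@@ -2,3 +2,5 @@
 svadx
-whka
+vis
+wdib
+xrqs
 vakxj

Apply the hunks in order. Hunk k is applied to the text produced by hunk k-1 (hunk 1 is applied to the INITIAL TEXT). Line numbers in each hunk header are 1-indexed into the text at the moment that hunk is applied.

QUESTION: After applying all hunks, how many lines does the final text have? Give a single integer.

Answer: 9

Derivation:
Hunk 1: at line 1 remove [hhe] add [svadx] -> 6 lines: vhso svadx gdlws xreg osl xqme
Hunk 2: at line 1 remove [gdlws] add [whka,vakxj] -> 7 lines: vhso svadx whka vakxj xreg osl xqme
Hunk 3: at line 2 remove [whka] add [vis,wdib,xrqs] -> 9 lines: vhso svadx vis wdib xrqs vakxj xreg osl xqme
Final line count: 9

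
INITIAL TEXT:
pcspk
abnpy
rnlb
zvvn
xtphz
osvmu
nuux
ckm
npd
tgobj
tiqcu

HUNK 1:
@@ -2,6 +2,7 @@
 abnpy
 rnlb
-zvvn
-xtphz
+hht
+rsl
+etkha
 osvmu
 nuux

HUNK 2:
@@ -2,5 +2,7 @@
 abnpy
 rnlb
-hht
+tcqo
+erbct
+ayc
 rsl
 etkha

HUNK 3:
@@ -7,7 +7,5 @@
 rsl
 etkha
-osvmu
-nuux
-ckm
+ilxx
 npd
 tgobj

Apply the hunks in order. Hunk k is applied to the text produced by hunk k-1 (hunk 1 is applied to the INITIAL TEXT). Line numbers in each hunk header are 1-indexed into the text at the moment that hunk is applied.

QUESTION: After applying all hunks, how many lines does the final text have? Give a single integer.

Answer: 12

Derivation:
Hunk 1: at line 2 remove [zvvn,xtphz] add [hht,rsl,etkha] -> 12 lines: pcspk abnpy rnlb hht rsl etkha osvmu nuux ckm npd tgobj tiqcu
Hunk 2: at line 2 remove [hht] add [tcqo,erbct,ayc] -> 14 lines: pcspk abnpy rnlb tcqo erbct ayc rsl etkha osvmu nuux ckm npd tgobj tiqcu
Hunk 3: at line 7 remove [osvmu,nuux,ckm] add [ilxx] -> 12 lines: pcspk abnpy rnlb tcqo erbct ayc rsl etkha ilxx npd tgobj tiqcu
Final line count: 12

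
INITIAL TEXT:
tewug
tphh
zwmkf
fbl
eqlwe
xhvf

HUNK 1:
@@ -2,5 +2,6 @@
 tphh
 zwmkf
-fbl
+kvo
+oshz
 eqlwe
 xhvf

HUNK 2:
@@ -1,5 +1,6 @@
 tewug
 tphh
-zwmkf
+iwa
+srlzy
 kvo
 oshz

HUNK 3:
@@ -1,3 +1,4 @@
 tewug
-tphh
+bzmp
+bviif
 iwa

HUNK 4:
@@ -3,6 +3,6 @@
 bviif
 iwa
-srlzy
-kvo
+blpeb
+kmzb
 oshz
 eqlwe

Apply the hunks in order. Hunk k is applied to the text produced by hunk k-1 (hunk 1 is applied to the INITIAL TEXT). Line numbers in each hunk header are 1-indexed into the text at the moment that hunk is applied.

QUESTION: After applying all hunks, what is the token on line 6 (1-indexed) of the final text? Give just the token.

Hunk 1: at line 2 remove [fbl] add [kvo,oshz] -> 7 lines: tewug tphh zwmkf kvo oshz eqlwe xhvf
Hunk 2: at line 1 remove [zwmkf] add [iwa,srlzy] -> 8 lines: tewug tphh iwa srlzy kvo oshz eqlwe xhvf
Hunk 3: at line 1 remove [tphh] add [bzmp,bviif] -> 9 lines: tewug bzmp bviif iwa srlzy kvo oshz eqlwe xhvf
Hunk 4: at line 3 remove [srlzy,kvo] add [blpeb,kmzb] -> 9 lines: tewug bzmp bviif iwa blpeb kmzb oshz eqlwe xhvf
Final line 6: kmzb

Answer: kmzb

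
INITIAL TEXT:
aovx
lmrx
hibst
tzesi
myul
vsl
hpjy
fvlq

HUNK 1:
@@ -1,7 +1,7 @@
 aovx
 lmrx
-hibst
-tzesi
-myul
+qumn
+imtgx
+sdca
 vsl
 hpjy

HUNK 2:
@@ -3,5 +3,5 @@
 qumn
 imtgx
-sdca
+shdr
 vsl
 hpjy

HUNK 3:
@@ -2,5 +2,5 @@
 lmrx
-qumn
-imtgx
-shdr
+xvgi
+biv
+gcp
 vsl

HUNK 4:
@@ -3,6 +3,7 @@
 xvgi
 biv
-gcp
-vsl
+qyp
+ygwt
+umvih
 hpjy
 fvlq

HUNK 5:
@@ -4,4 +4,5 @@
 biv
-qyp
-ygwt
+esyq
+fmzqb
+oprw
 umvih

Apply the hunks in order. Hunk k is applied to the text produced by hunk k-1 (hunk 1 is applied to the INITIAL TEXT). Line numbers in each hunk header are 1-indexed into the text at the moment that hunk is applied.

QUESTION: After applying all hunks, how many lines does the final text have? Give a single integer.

Hunk 1: at line 1 remove [hibst,tzesi,myul] add [qumn,imtgx,sdca] -> 8 lines: aovx lmrx qumn imtgx sdca vsl hpjy fvlq
Hunk 2: at line 3 remove [sdca] add [shdr] -> 8 lines: aovx lmrx qumn imtgx shdr vsl hpjy fvlq
Hunk 3: at line 2 remove [qumn,imtgx,shdr] add [xvgi,biv,gcp] -> 8 lines: aovx lmrx xvgi biv gcp vsl hpjy fvlq
Hunk 4: at line 3 remove [gcp,vsl] add [qyp,ygwt,umvih] -> 9 lines: aovx lmrx xvgi biv qyp ygwt umvih hpjy fvlq
Hunk 5: at line 4 remove [qyp,ygwt] add [esyq,fmzqb,oprw] -> 10 lines: aovx lmrx xvgi biv esyq fmzqb oprw umvih hpjy fvlq
Final line count: 10

Answer: 10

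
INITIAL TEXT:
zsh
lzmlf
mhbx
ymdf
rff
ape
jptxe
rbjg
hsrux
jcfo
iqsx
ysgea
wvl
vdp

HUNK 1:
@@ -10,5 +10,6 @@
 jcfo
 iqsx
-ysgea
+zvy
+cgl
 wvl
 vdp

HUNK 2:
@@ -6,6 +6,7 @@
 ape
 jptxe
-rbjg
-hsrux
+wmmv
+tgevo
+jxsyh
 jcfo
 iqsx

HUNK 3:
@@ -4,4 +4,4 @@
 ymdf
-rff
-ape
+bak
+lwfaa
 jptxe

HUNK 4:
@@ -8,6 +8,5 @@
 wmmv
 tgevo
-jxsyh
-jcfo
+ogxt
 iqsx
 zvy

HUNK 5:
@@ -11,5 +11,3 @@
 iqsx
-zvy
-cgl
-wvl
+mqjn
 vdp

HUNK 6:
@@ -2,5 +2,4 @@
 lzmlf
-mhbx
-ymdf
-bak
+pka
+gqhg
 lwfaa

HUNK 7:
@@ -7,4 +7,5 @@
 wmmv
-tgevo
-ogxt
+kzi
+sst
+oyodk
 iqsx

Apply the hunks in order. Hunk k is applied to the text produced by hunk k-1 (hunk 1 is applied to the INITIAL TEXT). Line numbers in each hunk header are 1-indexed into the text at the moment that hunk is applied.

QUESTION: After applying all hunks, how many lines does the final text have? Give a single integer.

Hunk 1: at line 10 remove [ysgea] add [zvy,cgl] -> 15 lines: zsh lzmlf mhbx ymdf rff ape jptxe rbjg hsrux jcfo iqsx zvy cgl wvl vdp
Hunk 2: at line 6 remove [rbjg,hsrux] add [wmmv,tgevo,jxsyh] -> 16 lines: zsh lzmlf mhbx ymdf rff ape jptxe wmmv tgevo jxsyh jcfo iqsx zvy cgl wvl vdp
Hunk 3: at line 4 remove [rff,ape] add [bak,lwfaa] -> 16 lines: zsh lzmlf mhbx ymdf bak lwfaa jptxe wmmv tgevo jxsyh jcfo iqsx zvy cgl wvl vdp
Hunk 4: at line 8 remove [jxsyh,jcfo] add [ogxt] -> 15 lines: zsh lzmlf mhbx ymdf bak lwfaa jptxe wmmv tgevo ogxt iqsx zvy cgl wvl vdp
Hunk 5: at line 11 remove [zvy,cgl,wvl] add [mqjn] -> 13 lines: zsh lzmlf mhbx ymdf bak lwfaa jptxe wmmv tgevo ogxt iqsx mqjn vdp
Hunk 6: at line 2 remove [mhbx,ymdf,bak] add [pka,gqhg] -> 12 lines: zsh lzmlf pka gqhg lwfaa jptxe wmmv tgevo ogxt iqsx mqjn vdp
Hunk 7: at line 7 remove [tgevo,ogxt] add [kzi,sst,oyodk] -> 13 lines: zsh lzmlf pka gqhg lwfaa jptxe wmmv kzi sst oyodk iqsx mqjn vdp
Final line count: 13

Answer: 13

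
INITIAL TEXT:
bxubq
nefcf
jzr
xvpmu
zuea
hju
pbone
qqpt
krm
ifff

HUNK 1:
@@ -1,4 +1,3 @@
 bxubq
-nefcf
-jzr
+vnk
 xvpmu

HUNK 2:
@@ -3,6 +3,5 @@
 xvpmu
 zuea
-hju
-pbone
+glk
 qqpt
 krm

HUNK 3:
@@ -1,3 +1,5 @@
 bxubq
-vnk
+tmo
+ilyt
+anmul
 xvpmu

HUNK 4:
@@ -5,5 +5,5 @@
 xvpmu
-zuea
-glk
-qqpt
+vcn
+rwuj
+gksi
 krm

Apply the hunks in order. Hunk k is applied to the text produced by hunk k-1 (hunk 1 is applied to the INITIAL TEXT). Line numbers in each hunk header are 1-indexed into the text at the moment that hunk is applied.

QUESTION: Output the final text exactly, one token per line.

Answer: bxubq
tmo
ilyt
anmul
xvpmu
vcn
rwuj
gksi
krm
ifff

Derivation:
Hunk 1: at line 1 remove [nefcf,jzr] add [vnk] -> 9 lines: bxubq vnk xvpmu zuea hju pbone qqpt krm ifff
Hunk 2: at line 3 remove [hju,pbone] add [glk] -> 8 lines: bxubq vnk xvpmu zuea glk qqpt krm ifff
Hunk 3: at line 1 remove [vnk] add [tmo,ilyt,anmul] -> 10 lines: bxubq tmo ilyt anmul xvpmu zuea glk qqpt krm ifff
Hunk 4: at line 5 remove [zuea,glk,qqpt] add [vcn,rwuj,gksi] -> 10 lines: bxubq tmo ilyt anmul xvpmu vcn rwuj gksi krm ifff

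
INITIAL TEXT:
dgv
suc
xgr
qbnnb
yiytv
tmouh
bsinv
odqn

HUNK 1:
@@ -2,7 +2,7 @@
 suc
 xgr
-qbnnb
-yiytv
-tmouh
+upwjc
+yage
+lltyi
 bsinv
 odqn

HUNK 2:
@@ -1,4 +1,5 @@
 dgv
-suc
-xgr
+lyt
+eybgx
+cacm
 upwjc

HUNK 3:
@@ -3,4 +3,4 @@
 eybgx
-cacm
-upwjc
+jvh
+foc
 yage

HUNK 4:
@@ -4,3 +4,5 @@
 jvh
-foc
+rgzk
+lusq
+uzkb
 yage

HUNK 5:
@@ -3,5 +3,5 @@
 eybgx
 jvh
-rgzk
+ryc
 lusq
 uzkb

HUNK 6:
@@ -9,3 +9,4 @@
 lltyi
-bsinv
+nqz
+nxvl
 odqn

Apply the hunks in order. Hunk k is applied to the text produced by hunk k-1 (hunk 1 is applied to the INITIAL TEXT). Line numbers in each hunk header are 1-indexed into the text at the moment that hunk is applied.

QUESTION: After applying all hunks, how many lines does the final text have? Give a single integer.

Answer: 12

Derivation:
Hunk 1: at line 2 remove [qbnnb,yiytv,tmouh] add [upwjc,yage,lltyi] -> 8 lines: dgv suc xgr upwjc yage lltyi bsinv odqn
Hunk 2: at line 1 remove [suc,xgr] add [lyt,eybgx,cacm] -> 9 lines: dgv lyt eybgx cacm upwjc yage lltyi bsinv odqn
Hunk 3: at line 3 remove [cacm,upwjc] add [jvh,foc] -> 9 lines: dgv lyt eybgx jvh foc yage lltyi bsinv odqn
Hunk 4: at line 4 remove [foc] add [rgzk,lusq,uzkb] -> 11 lines: dgv lyt eybgx jvh rgzk lusq uzkb yage lltyi bsinv odqn
Hunk 5: at line 3 remove [rgzk] add [ryc] -> 11 lines: dgv lyt eybgx jvh ryc lusq uzkb yage lltyi bsinv odqn
Hunk 6: at line 9 remove [bsinv] add [nqz,nxvl] -> 12 lines: dgv lyt eybgx jvh ryc lusq uzkb yage lltyi nqz nxvl odqn
Final line count: 12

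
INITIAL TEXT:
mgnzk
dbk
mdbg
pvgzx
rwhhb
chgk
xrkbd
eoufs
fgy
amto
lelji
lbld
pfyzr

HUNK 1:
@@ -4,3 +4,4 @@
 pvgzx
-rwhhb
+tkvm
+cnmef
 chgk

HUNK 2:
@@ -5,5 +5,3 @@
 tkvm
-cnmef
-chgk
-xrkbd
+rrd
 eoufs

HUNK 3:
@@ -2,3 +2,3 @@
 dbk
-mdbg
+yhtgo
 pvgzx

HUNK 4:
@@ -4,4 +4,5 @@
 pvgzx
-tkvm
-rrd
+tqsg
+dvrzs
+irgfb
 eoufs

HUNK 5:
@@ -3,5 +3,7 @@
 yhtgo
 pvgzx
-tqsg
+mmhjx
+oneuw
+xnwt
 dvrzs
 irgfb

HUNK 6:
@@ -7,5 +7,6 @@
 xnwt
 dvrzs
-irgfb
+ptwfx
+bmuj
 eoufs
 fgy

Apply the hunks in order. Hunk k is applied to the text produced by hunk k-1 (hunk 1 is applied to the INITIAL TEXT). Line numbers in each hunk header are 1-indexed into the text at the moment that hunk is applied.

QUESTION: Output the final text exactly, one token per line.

Hunk 1: at line 4 remove [rwhhb] add [tkvm,cnmef] -> 14 lines: mgnzk dbk mdbg pvgzx tkvm cnmef chgk xrkbd eoufs fgy amto lelji lbld pfyzr
Hunk 2: at line 5 remove [cnmef,chgk,xrkbd] add [rrd] -> 12 lines: mgnzk dbk mdbg pvgzx tkvm rrd eoufs fgy amto lelji lbld pfyzr
Hunk 3: at line 2 remove [mdbg] add [yhtgo] -> 12 lines: mgnzk dbk yhtgo pvgzx tkvm rrd eoufs fgy amto lelji lbld pfyzr
Hunk 4: at line 4 remove [tkvm,rrd] add [tqsg,dvrzs,irgfb] -> 13 lines: mgnzk dbk yhtgo pvgzx tqsg dvrzs irgfb eoufs fgy amto lelji lbld pfyzr
Hunk 5: at line 3 remove [tqsg] add [mmhjx,oneuw,xnwt] -> 15 lines: mgnzk dbk yhtgo pvgzx mmhjx oneuw xnwt dvrzs irgfb eoufs fgy amto lelji lbld pfyzr
Hunk 6: at line 7 remove [irgfb] add [ptwfx,bmuj] -> 16 lines: mgnzk dbk yhtgo pvgzx mmhjx oneuw xnwt dvrzs ptwfx bmuj eoufs fgy amto lelji lbld pfyzr

Answer: mgnzk
dbk
yhtgo
pvgzx
mmhjx
oneuw
xnwt
dvrzs
ptwfx
bmuj
eoufs
fgy
amto
lelji
lbld
pfyzr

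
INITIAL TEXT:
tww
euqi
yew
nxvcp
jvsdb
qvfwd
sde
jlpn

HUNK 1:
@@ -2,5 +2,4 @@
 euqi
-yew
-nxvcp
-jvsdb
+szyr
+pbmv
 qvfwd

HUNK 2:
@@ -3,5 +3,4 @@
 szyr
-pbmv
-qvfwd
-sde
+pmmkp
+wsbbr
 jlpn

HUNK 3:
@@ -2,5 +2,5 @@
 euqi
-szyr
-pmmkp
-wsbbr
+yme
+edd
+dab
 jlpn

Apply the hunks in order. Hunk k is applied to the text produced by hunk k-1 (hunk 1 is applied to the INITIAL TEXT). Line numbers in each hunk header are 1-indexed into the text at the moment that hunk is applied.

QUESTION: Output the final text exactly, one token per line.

Answer: tww
euqi
yme
edd
dab
jlpn

Derivation:
Hunk 1: at line 2 remove [yew,nxvcp,jvsdb] add [szyr,pbmv] -> 7 lines: tww euqi szyr pbmv qvfwd sde jlpn
Hunk 2: at line 3 remove [pbmv,qvfwd,sde] add [pmmkp,wsbbr] -> 6 lines: tww euqi szyr pmmkp wsbbr jlpn
Hunk 3: at line 2 remove [szyr,pmmkp,wsbbr] add [yme,edd,dab] -> 6 lines: tww euqi yme edd dab jlpn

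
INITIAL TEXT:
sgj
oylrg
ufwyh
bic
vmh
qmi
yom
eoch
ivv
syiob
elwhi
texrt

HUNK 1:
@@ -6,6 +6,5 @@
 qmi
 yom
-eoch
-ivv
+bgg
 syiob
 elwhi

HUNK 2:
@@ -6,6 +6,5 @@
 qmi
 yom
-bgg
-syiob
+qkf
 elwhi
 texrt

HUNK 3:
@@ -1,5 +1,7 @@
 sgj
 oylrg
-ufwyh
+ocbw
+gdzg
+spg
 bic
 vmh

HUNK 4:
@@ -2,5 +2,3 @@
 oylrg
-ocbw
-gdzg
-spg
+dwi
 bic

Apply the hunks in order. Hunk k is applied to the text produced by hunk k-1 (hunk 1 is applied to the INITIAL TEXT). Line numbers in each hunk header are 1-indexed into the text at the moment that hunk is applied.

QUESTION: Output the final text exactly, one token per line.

Answer: sgj
oylrg
dwi
bic
vmh
qmi
yom
qkf
elwhi
texrt

Derivation:
Hunk 1: at line 6 remove [eoch,ivv] add [bgg] -> 11 lines: sgj oylrg ufwyh bic vmh qmi yom bgg syiob elwhi texrt
Hunk 2: at line 6 remove [bgg,syiob] add [qkf] -> 10 lines: sgj oylrg ufwyh bic vmh qmi yom qkf elwhi texrt
Hunk 3: at line 1 remove [ufwyh] add [ocbw,gdzg,spg] -> 12 lines: sgj oylrg ocbw gdzg spg bic vmh qmi yom qkf elwhi texrt
Hunk 4: at line 2 remove [ocbw,gdzg,spg] add [dwi] -> 10 lines: sgj oylrg dwi bic vmh qmi yom qkf elwhi texrt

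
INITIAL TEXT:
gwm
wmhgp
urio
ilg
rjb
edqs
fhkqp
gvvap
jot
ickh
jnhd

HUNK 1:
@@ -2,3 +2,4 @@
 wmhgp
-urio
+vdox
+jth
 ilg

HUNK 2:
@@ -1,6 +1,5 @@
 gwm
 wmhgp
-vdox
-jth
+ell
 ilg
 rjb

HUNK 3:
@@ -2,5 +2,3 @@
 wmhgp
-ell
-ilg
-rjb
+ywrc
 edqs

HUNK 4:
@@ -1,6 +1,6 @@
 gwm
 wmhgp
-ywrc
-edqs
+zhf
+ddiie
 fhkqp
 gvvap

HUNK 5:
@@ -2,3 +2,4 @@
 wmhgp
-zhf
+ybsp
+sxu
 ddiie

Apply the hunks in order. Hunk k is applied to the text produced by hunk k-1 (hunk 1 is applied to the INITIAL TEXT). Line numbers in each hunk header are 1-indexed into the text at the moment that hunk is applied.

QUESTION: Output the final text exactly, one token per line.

Hunk 1: at line 2 remove [urio] add [vdox,jth] -> 12 lines: gwm wmhgp vdox jth ilg rjb edqs fhkqp gvvap jot ickh jnhd
Hunk 2: at line 1 remove [vdox,jth] add [ell] -> 11 lines: gwm wmhgp ell ilg rjb edqs fhkqp gvvap jot ickh jnhd
Hunk 3: at line 2 remove [ell,ilg,rjb] add [ywrc] -> 9 lines: gwm wmhgp ywrc edqs fhkqp gvvap jot ickh jnhd
Hunk 4: at line 1 remove [ywrc,edqs] add [zhf,ddiie] -> 9 lines: gwm wmhgp zhf ddiie fhkqp gvvap jot ickh jnhd
Hunk 5: at line 2 remove [zhf] add [ybsp,sxu] -> 10 lines: gwm wmhgp ybsp sxu ddiie fhkqp gvvap jot ickh jnhd

Answer: gwm
wmhgp
ybsp
sxu
ddiie
fhkqp
gvvap
jot
ickh
jnhd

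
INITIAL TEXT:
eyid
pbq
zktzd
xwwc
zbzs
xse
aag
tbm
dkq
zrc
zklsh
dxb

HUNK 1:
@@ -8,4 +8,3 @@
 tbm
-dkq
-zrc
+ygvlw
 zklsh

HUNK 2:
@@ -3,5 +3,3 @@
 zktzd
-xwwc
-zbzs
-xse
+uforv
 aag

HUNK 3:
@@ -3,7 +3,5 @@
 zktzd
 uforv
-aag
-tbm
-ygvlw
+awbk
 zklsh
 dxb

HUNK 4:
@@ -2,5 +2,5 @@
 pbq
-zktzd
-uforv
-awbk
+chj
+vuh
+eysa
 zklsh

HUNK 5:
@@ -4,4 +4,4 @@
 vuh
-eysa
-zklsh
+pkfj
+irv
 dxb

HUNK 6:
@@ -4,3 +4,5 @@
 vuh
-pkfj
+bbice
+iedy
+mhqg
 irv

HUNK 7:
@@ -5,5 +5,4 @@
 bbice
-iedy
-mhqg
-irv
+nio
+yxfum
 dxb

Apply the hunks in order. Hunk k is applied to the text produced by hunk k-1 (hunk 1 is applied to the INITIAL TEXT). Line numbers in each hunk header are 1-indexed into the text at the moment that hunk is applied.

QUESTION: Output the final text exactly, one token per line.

Hunk 1: at line 8 remove [dkq,zrc] add [ygvlw] -> 11 lines: eyid pbq zktzd xwwc zbzs xse aag tbm ygvlw zklsh dxb
Hunk 2: at line 3 remove [xwwc,zbzs,xse] add [uforv] -> 9 lines: eyid pbq zktzd uforv aag tbm ygvlw zklsh dxb
Hunk 3: at line 3 remove [aag,tbm,ygvlw] add [awbk] -> 7 lines: eyid pbq zktzd uforv awbk zklsh dxb
Hunk 4: at line 2 remove [zktzd,uforv,awbk] add [chj,vuh,eysa] -> 7 lines: eyid pbq chj vuh eysa zklsh dxb
Hunk 5: at line 4 remove [eysa,zklsh] add [pkfj,irv] -> 7 lines: eyid pbq chj vuh pkfj irv dxb
Hunk 6: at line 4 remove [pkfj] add [bbice,iedy,mhqg] -> 9 lines: eyid pbq chj vuh bbice iedy mhqg irv dxb
Hunk 7: at line 5 remove [iedy,mhqg,irv] add [nio,yxfum] -> 8 lines: eyid pbq chj vuh bbice nio yxfum dxb

Answer: eyid
pbq
chj
vuh
bbice
nio
yxfum
dxb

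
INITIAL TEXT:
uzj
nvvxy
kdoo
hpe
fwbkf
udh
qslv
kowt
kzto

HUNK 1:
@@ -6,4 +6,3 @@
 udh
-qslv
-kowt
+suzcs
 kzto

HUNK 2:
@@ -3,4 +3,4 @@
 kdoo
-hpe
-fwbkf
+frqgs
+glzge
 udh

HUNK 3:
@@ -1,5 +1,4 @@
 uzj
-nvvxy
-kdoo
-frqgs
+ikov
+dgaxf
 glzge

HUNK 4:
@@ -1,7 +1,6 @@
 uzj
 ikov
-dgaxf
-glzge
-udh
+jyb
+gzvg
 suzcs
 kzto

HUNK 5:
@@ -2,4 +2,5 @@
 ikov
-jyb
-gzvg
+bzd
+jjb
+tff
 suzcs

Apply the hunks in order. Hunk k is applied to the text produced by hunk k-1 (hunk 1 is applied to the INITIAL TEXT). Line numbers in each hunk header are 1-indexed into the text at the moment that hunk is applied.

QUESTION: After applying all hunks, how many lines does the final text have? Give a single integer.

Answer: 7

Derivation:
Hunk 1: at line 6 remove [qslv,kowt] add [suzcs] -> 8 lines: uzj nvvxy kdoo hpe fwbkf udh suzcs kzto
Hunk 2: at line 3 remove [hpe,fwbkf] add [frqgs,glzge] -> 8 lines: uzj nvvxy kdoo frqgs glzge udh suzcs kzto
Hunk 3: at line 1 remove [nvvxy,kdoo,frqgs] add [ikov,dgaxf] -> 7 lines: uzj ikov dgaxf glzge udh suzcs kzto
Hunk 4: at line 1 remove [dgaxf,glzge,udh] add [jyb,gzvg] -> 6 lines: uzj ikov jyb gzvg suzcs kzto
Hunk 5: at line 2 remove [jyb,gzvg] add [bzd,jjb,tff] -> 7 lines: uzj ikov bzd jjb tff suzcs kzto
Final line count: 7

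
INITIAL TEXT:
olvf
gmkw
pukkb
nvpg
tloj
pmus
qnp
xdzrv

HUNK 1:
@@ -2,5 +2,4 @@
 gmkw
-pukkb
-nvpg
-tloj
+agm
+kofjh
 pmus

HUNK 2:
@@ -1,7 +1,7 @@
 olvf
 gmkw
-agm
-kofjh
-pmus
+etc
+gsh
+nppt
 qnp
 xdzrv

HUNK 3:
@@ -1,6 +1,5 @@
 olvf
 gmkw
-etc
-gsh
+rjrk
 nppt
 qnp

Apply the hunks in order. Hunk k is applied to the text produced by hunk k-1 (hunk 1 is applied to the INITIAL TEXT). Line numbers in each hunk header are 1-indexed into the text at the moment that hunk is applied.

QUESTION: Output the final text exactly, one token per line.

Answer: olvf
gmkw
rjrk
nppt
qnp
xdzrv

Derivation:
Hunk 1: at line 2 remove [pukkb,nvpg,tloj] add [agm,kofjh] -> 7 lines: olvf gmkw agm kofjh pmus qnp xdzrv
Hunk 2: at line 1 remove [agm,kofjh,pmus] add [etc,gsh,nppt] -> 7 lines: olvf gmkw etc gsh nppt qnp xdzrv
Hunk 3: at line 1 remove [etc,gsh] add [rjrk] -> 6 lines: olvf gmkw rjrk nppt qnp xdzrv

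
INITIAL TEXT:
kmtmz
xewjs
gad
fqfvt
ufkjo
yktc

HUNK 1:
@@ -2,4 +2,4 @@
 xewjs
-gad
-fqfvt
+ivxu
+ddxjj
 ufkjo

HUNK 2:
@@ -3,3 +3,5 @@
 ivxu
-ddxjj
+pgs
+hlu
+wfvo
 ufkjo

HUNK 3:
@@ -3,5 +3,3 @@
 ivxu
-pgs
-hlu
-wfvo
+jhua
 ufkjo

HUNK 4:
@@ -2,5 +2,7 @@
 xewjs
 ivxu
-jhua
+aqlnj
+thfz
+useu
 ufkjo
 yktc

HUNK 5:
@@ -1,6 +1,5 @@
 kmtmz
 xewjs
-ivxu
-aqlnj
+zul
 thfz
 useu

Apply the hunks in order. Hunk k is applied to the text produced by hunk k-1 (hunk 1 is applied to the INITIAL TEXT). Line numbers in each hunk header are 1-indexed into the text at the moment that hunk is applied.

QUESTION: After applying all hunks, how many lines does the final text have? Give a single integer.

Hunk 1: at line 2 remove [gad,fqfvt] add [ivxu,ddxjj] -> 6 lines: kmtmz xewjs ivxu ddxjj ufkjo yktc
Hunk 2: at line 3 remove [ddxjj] add [pgs,hlu,wfvo] -> 8 lines: kmtmz xewjs ivxu pgs hlu wfvo ufkjo yktc
Hunk 3: at line 3 remove [pgs,hlu,wfvo] add [jhua] -> 6 lines: kmtmz xewjs ivxu jhua ufkjo yktc
Hunk 4: at line 2 remove [jhua] add [aqlnj,thfz,useu] -> 8 lines: kmtmz xewjs ivxu aqlnj thfz useu ufkjo yktc
Hunk 5: at line 1 remove [ivxu,aqlnj] add [zul] -> 7 lines: kmtmz xewjs zul thfz useu ufkjo yktc
Final line count: 7

Answer: 7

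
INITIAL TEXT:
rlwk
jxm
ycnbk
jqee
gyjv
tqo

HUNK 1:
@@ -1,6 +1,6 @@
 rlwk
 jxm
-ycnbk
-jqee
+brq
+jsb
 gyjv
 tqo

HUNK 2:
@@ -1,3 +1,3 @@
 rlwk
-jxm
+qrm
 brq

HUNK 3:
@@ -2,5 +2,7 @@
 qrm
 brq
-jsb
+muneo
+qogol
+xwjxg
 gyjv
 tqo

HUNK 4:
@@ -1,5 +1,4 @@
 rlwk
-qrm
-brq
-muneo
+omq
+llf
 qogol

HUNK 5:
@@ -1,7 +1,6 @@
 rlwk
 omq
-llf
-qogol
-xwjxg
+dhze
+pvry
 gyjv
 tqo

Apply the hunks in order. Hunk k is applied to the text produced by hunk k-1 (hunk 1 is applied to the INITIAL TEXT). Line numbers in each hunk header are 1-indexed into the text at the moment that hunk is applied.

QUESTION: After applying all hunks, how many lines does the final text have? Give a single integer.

Answer: 6

Derivation:
Hunk 1: at line 1 remove [ycnbk,jqee] add [brq,jsb] -> 6 lines: rlwk jxm brq jsb gyjv tqo
Hunk 2: at line 1 remove [jxm] add [qrm] -> 6 lines: rlwk qrm brq jsb gyjv tqo
Hunk 3: at line 2 remove [jsb] add [muneo,qogol,xwjxg] -> 8 lines: rlwk qrm brq muneo qogol xwjxg gyjv tqo
Hunk 4: at line 1 remove [qrm,brq,muneo] add [omq,llf] -> 7 lines: rlwk omq llf qogol xwjxg gyjv tqo
Hunk 5: at line 1 remove [llf,qogol,xwjxg] add [dhze,pvry] -> 6 lines: rlwk omq dhze pvry gyjv tqo
Final line count: 6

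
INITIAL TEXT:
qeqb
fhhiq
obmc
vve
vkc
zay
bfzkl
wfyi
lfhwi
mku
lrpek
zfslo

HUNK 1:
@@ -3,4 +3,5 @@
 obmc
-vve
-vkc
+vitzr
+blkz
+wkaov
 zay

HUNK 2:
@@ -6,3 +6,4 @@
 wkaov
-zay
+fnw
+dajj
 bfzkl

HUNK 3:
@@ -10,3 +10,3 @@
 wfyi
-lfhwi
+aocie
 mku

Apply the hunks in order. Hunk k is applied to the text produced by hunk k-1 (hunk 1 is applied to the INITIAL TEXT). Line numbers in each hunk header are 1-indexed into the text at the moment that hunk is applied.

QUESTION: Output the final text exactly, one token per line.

Hunk 1: at line 3 remove [vve,vkc] add [vitzr,blkz,wkaov] -> 13 lines: qeqb fhhiq obmc vitzr blkz wkaov zay bfzkl wfyi lfhwi mku lrpek zfslo
Hunk 2: at line 6 remove [zay] add [fnw,dajj] -> 14 lines: qeqb fhhiq obmc vitzr blkz wkaov fnw dajj bfzkl wfyi lfhwi mku lrpek zfslo
Hunk 3: at line 10 remove [lfhwi] add [aocie] -> 14 lines: qeqb fhhiq obmc vitzr blkz wkaov fnw dajj bfzkl wfyi aocie mku lrpek zfslo

Answer: qeqb
fhhiq
obmc
vitzr
blkz
wkaov
fnw
dajj
bfzkl
wfyi
aocie
mku
lrpek
zfslo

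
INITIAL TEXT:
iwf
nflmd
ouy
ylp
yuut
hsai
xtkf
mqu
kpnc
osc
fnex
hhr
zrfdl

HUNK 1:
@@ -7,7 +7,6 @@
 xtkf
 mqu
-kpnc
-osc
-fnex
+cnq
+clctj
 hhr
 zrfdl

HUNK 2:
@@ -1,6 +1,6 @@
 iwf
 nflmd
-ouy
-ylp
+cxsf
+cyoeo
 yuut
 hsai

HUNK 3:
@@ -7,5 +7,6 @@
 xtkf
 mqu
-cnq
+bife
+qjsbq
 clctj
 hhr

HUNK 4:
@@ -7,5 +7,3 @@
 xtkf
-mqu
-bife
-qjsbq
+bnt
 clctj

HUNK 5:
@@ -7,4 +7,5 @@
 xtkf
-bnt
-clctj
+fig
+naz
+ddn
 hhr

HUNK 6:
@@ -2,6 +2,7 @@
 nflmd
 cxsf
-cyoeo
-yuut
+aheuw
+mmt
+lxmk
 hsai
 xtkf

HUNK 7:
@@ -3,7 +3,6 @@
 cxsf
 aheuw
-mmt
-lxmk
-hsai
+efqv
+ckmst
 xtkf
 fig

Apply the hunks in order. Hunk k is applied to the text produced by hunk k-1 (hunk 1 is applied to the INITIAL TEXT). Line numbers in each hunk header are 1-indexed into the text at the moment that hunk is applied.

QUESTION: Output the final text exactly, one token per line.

Answer: iwf
nflmd
cxsf
aheuw
efqv
ckmst
xtkf
fig
naz
ddn
hhr
zrfdl

Derivation:
Hunk 1: at line 7 remove [kpnc,osc,fnex] add [cnq,clctj] -> 12 lines: iwf nflmd ouy ylp yuut hsai xtkf mqu cnq clctj hhr zrfdl
Hunk 2: at line 1 remove [ouy,ylp] add [cxsf,cyoeo] -> 12 lines: iwf nflmd cxsf cyoeo yuut hsai xtkf mqu cnq clctj hhr zrfdl
Hunk 3: at line 7 remove [cnq] add [bife,qjsbq] -> 13 lines: iwf nflmd cxsf cyoeo yuut hsai xtkf mqu bife qjsbq clctj hhr zrfdl
Hunk 4: at line 7 remove [mqu,bife,qjsbq] add [bnt] -> 11 lines: iwf nflmd cxsf cyoeo yuut hsai xtkf bnt clctj hhr zrfdl
Hunk 5: at line 7 remove [bnt,clctj] add [fig,naz,ddn] -> 12 lines: iwf nflmd cxsf cyoeo yuut hsai xtkf fig naz ddn hhr zrfdl
Hunk 6: at line 2 remove [cyoeo,yuut] add [aheuw,mmt,lxmk] -> 13 lines: iwf nflmd cxsf aheuw mmt lxmk hsai xtkf fig naz ddn hhr zrfdl
Hunk 7: at line 3 remove [mmt,lxmk,hsai] add [efqv,ckmst] -> 12 lines: iwf nflmd cxsf aheuw efqv ckmst xtkf fig naz ddn hhr zrfdl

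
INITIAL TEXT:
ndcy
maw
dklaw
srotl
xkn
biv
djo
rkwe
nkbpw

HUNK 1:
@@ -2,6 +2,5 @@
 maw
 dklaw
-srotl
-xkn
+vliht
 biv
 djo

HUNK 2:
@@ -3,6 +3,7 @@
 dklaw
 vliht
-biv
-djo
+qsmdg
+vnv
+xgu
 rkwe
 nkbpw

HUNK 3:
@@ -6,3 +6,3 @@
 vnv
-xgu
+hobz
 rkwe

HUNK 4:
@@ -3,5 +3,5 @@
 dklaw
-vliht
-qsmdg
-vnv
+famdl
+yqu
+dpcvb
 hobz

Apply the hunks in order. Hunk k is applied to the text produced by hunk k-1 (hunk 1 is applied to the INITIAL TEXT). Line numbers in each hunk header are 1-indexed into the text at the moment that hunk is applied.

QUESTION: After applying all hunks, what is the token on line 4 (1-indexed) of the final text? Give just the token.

Answer: famdl

Derivation:
Hunk 1: at line 2 remove [srotl,xkn] add [vliht] -> 8 lines: ndcy maw dklaw vliht biv djo rkwe nkbpw
Hunk 2: at line 3 remove [biv,djo] add [qsmdg,vnv,xgu] -> 9 lines: ndcy maw dklaw vliht qsmdg vnv xgu rkwe nkbpw
Hunk 3: at line 6 remove [xgu] add [hobz] -> 9 lines: ndcy maw dklaw vliht qsmdg vnv hobz rkwe nkbpw
Hunk 4: at line 3 remove [vliht,qsmdg,vnv] add [famdl,yqu,dpcvb] -> 9 lines: ndcy maw dklaw famdl yqu dpcvb hobz rkwe nkbpw
Final line 4: famdl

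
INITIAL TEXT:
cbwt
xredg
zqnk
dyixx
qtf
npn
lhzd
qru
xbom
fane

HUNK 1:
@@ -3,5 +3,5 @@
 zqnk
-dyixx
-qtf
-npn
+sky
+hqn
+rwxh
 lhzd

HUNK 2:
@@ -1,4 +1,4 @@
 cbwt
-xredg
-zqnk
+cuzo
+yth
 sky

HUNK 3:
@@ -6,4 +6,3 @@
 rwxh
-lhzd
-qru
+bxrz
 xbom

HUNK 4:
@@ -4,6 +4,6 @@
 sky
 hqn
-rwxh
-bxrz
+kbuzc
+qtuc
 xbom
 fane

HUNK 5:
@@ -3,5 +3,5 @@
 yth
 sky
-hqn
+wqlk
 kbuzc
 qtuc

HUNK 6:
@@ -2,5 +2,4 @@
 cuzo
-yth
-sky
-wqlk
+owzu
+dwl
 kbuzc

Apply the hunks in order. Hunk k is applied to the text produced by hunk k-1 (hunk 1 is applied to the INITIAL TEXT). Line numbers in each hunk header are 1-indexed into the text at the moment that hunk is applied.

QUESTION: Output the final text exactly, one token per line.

Hunk 1: at line 3 remove [dyixx,qtf,npn] add [sky,hqn,rwxh] -> 10 lines: cbwt xredg zqnk sky hqn rwxh lhzd qru xbom fane
Hunk 2: at line 1 remove [xredg,zqnk] add [cuzo,yth] -> 10 lines: cbwt cuzo yth sky hqn rwxh lhzd qru xbom fane
Hunk 3: at line 6 remove [lhzd,qru] add [bxrz] -> 9 lines: cbwt cuzo yth sky hqn rwxh bxrz xbom fane
Hunk 4: at line 4 remove [rwxh,bxrz] add [kbuzc,qtuc] -> 9 lines: cbwt cuzo yth sky hqn kbuzc qtuc xbom fane
Hunk 5: at line 3 remove [hqn] add [wqlk] -> 9 lines: cbwt cuzo yth sky wqlk kbuzc qtuc xbom fane
Hunk 6: at line 2 remove [yth,sky,wqlk] add [owzu,dwl] -> 8 lines: cbwt cuzo owzu dwl kbuzc qtuc xbom fane

Answer: cbwt
cuzo
owzu
dwl
kbuzc
qtuc
xbom
fane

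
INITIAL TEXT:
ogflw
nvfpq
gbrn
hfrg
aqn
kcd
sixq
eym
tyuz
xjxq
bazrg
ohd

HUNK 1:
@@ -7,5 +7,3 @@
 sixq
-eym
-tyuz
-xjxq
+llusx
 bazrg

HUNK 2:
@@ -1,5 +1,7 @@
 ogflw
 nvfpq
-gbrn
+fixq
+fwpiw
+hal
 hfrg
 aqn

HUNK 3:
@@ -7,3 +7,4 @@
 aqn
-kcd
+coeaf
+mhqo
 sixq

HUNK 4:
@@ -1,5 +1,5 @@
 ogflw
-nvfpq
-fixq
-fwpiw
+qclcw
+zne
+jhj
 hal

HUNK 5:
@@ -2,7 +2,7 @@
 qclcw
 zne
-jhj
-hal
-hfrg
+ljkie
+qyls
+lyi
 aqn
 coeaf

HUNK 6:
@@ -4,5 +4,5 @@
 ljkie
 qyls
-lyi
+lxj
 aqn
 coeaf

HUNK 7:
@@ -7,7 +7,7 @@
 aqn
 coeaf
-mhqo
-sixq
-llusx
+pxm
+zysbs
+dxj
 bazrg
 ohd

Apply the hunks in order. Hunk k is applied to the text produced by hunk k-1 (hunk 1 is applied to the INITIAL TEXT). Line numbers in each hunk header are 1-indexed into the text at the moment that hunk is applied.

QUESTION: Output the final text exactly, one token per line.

Hunk 1: at line 7 remove [eym,tyuz,xjxq] add [llusx] -> 10 lines: ogflw nvfpq gbrn hfrg aqn kcd sixq llusx bazrg ohd
Hunk 2: at line 1 remove [gbrn] add [fixq,fwpiw,hal] -> 12 lines: ogflw nvfpq fixq fwpiw hal hfrg aqn kcd sixq llusx bazrg ohd
Hunk 3: at line 7 remove [kcd] add [coeaf,mhqo] -> 13 lines: ogflw nvfpq fixq fwpiw hal hfrg aqn coeaf mhqo sixq llusx bazrg ohd
Hunk 4: at line 1 remove [nvfpq,fixq,fwpiw] add [qclcw,zne,jhj] -> 13 lines: ogflw qclcw zne jhj hal hfrg aqn coeaf mhqo sixq llusx bazrg ohd
Hunk 5: at line 2 remove [jhj,hal,hfrg] add [ljkie,qyls,lyi] -> 13 lines: ogflw qclcw zne ljkie qyls lyi aqn coeaf mhqo sixq llusx bazrg ohd
Hunk 6: at line 4 remove [lyi] add [lxj] -> 13 lines: ogflw qclcw zne ljkie qyls lxj aqn coeaf mhqo sixq llusx bazrg ohd
Hunk 7: at line 7 remove [mhqo,sixq,llusx] add [pxm,zysbs,dxj] -> 13 lines: ogflw qclcw zne ljkie qyls lxj aqn coeaf pxm zysbs dxj bazrg ohd

Answer: ogflw
qclcw
zne
ljkie
qyls
lxj
aqn
coeaf
pxm
zysbs
dxj
bazrg
ohd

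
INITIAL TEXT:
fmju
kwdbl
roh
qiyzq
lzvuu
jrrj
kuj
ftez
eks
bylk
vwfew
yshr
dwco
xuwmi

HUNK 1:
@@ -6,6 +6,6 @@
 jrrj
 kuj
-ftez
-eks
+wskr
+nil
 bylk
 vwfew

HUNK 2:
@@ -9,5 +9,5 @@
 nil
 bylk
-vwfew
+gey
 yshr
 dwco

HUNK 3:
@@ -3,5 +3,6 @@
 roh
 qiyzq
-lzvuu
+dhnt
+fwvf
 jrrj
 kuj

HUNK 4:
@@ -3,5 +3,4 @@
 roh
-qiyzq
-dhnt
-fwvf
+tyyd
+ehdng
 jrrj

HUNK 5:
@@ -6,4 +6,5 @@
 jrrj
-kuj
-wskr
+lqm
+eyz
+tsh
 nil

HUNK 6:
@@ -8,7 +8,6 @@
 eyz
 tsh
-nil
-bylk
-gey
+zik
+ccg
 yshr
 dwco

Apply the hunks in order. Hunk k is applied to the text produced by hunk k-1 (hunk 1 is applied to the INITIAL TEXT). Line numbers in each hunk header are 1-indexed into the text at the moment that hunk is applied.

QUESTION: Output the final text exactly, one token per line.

Answer: fmju
kwdbl
roh
tyyd
ehdng
jrrj
lqm
eyz
tsh
zik
ccg
yshr
dwco
xuwmi

Derivation:
Hunk 1: at line 6 remove [ftez,eks] add [wskr,nil] -> 14 lines: fmju kwdbl roh qiyzq lzvuu jrrj kuj wskr nil bylk vwfew yshr dwco xuwmi
Hunk 2: at line 9 remove [vwfew] add [gey] -> 14 lines: fmju kwdbl roh qiyzq lzvuu jrrj kuj wskr nil bylk gey yshr dwco xuwmi
Hunk 3: at line 3 remove [lzvuu] add [dhnt,fwvf] -> 15 lines: fmju kwdbl roh qiyzq dhnt fwvf jrrj kuj wskr nil bylk gey yshr dwco xuwmi
Hunk 4: at line 3 remove [qiyzq,dhnt,fwvf] add [tyyd,ehdng] -> 14 lines: fmju kwdbl roh tyyd ehdng jrrj kuj wskr nil bylk gey yshr dwco xuwmi
Hunk 5: at line 6 remove [kuj,wskr] add [lqm,eyz,tsh] -> 15 lines: fmju kwdbl roh tyyd ehdng jrrj lqm eyz tsh nil bylk gey yshr dwco xuwmi
Hunk 6: at line 8 remove [nil,bylk,gey] add [zik,ccg] -> 14 lines: fmju kwdbl roh tyyd ehdng jrrj lqm eyz tsh zik ccg yshr dwco xuwmi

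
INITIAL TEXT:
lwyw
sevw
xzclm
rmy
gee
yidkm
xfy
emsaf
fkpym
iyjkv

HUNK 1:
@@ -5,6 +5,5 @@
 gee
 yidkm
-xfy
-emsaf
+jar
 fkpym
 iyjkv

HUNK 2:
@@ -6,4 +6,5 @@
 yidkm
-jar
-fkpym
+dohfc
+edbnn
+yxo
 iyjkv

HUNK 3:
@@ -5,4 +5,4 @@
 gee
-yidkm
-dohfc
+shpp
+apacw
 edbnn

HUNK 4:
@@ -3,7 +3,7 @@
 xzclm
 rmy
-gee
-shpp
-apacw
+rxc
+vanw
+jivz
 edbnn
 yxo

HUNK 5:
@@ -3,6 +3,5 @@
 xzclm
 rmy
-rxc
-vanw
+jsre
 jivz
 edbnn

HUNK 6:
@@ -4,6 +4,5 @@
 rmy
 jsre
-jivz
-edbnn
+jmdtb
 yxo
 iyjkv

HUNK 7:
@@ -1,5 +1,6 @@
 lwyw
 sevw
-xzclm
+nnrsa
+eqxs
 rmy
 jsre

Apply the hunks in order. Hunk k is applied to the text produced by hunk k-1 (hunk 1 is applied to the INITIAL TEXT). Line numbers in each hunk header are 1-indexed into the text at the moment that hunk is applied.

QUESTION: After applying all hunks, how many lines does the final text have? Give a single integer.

Hunk 1: at line 5 remove [xfy,emsaf] add [jar] -> 9 lines: lwyw sevw xzclm rmy gee yidkm jar fkpym iyjkv
Hunk 2: at line 6 remove [jar,fkpym] add [dohfc,edbnn,yxo] -> 10 lines: lwyw sevw xzclm rmy gee yidkm dohfc edbnn yxo iyjkv
Hunk 3: at line 5 remove [yidkm,dohfc] add [shpp,apacw] -> 10 lines: lwyw sevw xzclm rmy gee shpp apacw edbnn yxo iyjkv
Hunk 4: at line 3 remove [gee,shpp,apacw] add [rxc,vanw,jivz] -> 10 lines: lwyw sevw xzclm rmy rxc vanw jivz edbnn yxo iyjkv
Hunk 5: at line 3 remove [rxc,vanw] add [jsre] -> 9 lines: lwyw sevw xzclm rmy jsre jivz edbnn yxo iyjkv
Hunk 6: at line 4 remove [jivz,edbnn] add [jmdtb] -> 8 lines: lwyw sevw xzclm rmy jsre jmdtb yxo iyjkv
Hunk 7: at line 1 remove [xzclm] add [nnrsa,eqxs] -> 9 lines: lwyw sevw nnrsa eqxs rmy jsre jmdtb yxo iyjkv
Final line count: 9

Answer: 9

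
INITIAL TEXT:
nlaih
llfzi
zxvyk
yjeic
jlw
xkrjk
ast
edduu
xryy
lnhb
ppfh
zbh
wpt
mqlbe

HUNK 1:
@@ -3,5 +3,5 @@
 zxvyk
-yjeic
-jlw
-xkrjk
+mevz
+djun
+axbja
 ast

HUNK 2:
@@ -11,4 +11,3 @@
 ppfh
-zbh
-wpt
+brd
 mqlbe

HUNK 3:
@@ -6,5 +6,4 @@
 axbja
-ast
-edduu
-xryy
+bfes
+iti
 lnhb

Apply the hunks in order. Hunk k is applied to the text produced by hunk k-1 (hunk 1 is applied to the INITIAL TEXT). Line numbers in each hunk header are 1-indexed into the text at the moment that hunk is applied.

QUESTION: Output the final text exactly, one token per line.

Answer: nlaih
llfzi
zxvyk
mevz
djun
axbja
bfes
iti
lnhb
ppfh
brd
mqlbe

Derivation:
Hunk 1: at line 3 remove [yjeic,jlw,xkrjk] add [mevz,djun,axbja] -> 14 lines: nlaih llfzi zxvyk mevz djun axbja ast edduu xryy lnhb ppfh zbh wpt mqlbe
Hunk 2: at line 11 remove [zbh,wpt] add [brd] -> 13 lines: nlaih llfzi zxvyk mevz djun axbja ast edduu xryy lnhb ppfh brd mqlbe
Hunk 3: at line 6 remove [ast,edduu,xryy] add [bfes,iti] -> 12 lines: nlaih llfzi zxvyk mevz djun axbja bfes iti lnhb ppfh brd mqlbe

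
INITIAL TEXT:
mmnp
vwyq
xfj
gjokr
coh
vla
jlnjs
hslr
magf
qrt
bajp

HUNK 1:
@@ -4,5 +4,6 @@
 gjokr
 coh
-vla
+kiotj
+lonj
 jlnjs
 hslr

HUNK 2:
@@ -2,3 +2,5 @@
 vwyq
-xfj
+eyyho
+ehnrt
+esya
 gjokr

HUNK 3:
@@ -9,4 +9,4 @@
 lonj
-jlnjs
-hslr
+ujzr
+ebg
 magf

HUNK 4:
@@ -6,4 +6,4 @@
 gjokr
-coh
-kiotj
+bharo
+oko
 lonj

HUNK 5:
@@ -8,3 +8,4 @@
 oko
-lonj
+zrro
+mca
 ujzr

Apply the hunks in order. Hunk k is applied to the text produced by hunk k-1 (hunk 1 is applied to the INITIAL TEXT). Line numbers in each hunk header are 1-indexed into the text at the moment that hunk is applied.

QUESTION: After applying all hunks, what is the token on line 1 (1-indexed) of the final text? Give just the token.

Hunk 1: at line 4 remove [vla] add [kiotj,lonj] -> 12 lines: mmnp vwyq xfj gjokr coh kiotj lonj jlnjs hslr magf qrt bajp
Hunk 2: at line 2 remove [xfj] add [eyyho,ehnrt,esya] -> 14 lines: mmnp vwyq eyyho ehnrt esya gjokr coh kiotj lonj jlnjs hslr magf qrt bajp
Hunk 3: at line 9 remove [jlnjs,hslr] add [ujzr,ebg] -> 14 lines: mmnp vwyq eyyho ehnrt esya gjokr coh kiotj lonj ujzr ebg magf qrt bajp
Hunk 4: at line 6 remove [coh,kiotj] add [bharo,oko] -> 14 lines: mmnp vwyq eyyho ehnrt esya gjokr bharo oko lonj ujzr ebg magf qrt bajp
Hunk 5: at line 8 remove [lonj] add [zrro,mca] -> 15 lines: mmnp vwyq eyyho ehnrt esya gjokr bharo oko zrro mca ujzr ebg magf qrt bajp
Final line 1: mmnp

Answer: mmnp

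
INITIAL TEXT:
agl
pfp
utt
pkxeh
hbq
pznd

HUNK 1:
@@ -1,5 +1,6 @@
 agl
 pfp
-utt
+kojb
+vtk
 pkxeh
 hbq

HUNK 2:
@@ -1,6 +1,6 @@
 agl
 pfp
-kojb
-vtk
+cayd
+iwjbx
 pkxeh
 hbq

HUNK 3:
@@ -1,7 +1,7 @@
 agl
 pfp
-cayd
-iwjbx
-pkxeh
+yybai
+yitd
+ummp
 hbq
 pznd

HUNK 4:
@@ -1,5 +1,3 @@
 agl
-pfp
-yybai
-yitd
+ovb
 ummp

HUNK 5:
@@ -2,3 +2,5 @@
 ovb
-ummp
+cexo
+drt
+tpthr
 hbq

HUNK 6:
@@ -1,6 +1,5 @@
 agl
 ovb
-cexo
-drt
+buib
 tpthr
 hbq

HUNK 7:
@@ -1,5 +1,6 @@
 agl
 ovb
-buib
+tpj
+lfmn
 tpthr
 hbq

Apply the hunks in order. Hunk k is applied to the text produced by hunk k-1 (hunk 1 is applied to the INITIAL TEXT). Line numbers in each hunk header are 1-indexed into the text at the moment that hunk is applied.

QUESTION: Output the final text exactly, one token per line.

Hunk 1: at line 1 remove [utt] add [kojb,vtk] -> 7 lines: agl pfp kojb vtk pkxeh hbq pznd
Hunk 2: at line 1 remove [kojb,vtk] add [cayd,iwjbx] -> 7 lines: agl pfp cayd iwjbx pkxeh hbq pznd
Hunk 3: at line 1 remove [cayd,iwjbx,pkxeh] add [yybai,yitd,ummp] -> 7 lines: agl pfp yybai yitd ummp hbq pznd
Hunk 4: at line 1 remove [pfp,yybai,yitd] add [ovb] -> 5 lines: agl ovb ummp hbq pznd
Hunk 5: at line 2 remove [ummp] add [cexo,drt,tpthr] -> 7 lines: agl ovb cexo drt tpthr hbq pznd
Hunk 6: at line 1 remove [cexo,drt] add [buib] -> 6 lines: agl ovb buib tpthr hbq pznd
Hunk 7: at line 1 remove [buib] add [tpj,lfmn] -> 7 lines: agl ovb tpj lfmn tpthr hbq pznd

Answer: agl
ovb
tpj
lfmn
tpthr
hbq
pznd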